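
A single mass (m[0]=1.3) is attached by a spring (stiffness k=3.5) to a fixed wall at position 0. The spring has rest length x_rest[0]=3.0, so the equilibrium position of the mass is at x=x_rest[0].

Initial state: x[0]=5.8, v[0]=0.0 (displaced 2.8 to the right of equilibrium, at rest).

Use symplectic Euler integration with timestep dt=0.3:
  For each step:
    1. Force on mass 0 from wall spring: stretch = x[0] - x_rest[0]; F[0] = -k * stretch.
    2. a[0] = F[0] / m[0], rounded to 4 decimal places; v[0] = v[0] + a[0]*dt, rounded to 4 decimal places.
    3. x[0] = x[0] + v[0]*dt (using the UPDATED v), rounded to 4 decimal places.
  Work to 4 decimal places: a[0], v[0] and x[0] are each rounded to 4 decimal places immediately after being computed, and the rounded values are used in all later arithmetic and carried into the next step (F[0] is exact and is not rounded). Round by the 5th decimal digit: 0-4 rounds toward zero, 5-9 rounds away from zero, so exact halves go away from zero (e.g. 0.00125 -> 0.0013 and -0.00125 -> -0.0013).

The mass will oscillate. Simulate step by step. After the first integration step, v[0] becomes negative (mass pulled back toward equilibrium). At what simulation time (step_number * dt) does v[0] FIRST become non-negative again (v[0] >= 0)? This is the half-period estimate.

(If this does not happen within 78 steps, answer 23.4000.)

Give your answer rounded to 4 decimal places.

Step 0: x=[5.8000] v=[0.0000]
Step 1: x=[5.1215] v=[-2.2616]
Step 2: x=[3.9290] v=[-3.9751]
Step 3: x=[2.5114] v=[-4.7255]
Step 4: x=[1.2121] v=[-4.3309]
Step 5: x=[0.3461] v=[-2.8868]
Step 6: x=[0.1231] v=[-0.7433]
Step 7: x=[0.5972] v=[1.5804]
First v>=0 after going negative at step 7, time=2.1000

Answer: 2.1000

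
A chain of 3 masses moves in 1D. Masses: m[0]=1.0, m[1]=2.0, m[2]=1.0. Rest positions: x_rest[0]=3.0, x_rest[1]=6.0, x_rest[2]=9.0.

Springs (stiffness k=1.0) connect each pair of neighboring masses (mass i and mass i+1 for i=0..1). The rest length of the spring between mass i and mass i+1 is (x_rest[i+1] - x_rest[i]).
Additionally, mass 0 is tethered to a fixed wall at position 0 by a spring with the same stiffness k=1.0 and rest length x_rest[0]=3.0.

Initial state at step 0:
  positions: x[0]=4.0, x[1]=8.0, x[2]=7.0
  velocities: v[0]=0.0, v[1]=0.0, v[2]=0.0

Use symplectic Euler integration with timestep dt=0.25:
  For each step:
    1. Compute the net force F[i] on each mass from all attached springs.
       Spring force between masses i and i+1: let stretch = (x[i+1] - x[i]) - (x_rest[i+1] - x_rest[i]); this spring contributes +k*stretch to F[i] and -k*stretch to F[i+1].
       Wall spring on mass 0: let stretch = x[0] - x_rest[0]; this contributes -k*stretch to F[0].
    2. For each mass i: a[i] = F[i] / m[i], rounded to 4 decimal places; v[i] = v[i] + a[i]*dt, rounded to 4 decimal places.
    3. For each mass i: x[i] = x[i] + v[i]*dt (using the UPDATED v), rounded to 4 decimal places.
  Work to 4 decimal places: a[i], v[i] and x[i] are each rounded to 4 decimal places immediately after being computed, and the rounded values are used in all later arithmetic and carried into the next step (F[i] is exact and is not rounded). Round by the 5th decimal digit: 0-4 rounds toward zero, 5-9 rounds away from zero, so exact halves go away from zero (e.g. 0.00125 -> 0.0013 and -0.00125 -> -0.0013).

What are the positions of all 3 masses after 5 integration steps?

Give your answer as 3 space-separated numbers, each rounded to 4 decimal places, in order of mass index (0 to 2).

Step 0: x=[4.0000 8.0000 7.0000] v=[0.0000 0.0000 0.0000]
Step 1: x=[4.0000 7.8438 7.2500] v=[0.0000 -0.6250 1.0000]
Step 2: x=[3.9902 7.5489 7.7246] v=[-0.0391 -1.1797 1.8985]
Step 3: x=[3.9535 7.1483 8.3758] v=[-0.1470 -1.6026 2.6046]
Step 4: x=[3.8693 6.6862 9.1377] v=[-0.3367 -1.8485 3.0477]
Step 5: x=[3.7194 6.2127 9.9339] v=[-0.5998 -1.8942 3.1848]

Answer: 3.7194 6.2127 9.9339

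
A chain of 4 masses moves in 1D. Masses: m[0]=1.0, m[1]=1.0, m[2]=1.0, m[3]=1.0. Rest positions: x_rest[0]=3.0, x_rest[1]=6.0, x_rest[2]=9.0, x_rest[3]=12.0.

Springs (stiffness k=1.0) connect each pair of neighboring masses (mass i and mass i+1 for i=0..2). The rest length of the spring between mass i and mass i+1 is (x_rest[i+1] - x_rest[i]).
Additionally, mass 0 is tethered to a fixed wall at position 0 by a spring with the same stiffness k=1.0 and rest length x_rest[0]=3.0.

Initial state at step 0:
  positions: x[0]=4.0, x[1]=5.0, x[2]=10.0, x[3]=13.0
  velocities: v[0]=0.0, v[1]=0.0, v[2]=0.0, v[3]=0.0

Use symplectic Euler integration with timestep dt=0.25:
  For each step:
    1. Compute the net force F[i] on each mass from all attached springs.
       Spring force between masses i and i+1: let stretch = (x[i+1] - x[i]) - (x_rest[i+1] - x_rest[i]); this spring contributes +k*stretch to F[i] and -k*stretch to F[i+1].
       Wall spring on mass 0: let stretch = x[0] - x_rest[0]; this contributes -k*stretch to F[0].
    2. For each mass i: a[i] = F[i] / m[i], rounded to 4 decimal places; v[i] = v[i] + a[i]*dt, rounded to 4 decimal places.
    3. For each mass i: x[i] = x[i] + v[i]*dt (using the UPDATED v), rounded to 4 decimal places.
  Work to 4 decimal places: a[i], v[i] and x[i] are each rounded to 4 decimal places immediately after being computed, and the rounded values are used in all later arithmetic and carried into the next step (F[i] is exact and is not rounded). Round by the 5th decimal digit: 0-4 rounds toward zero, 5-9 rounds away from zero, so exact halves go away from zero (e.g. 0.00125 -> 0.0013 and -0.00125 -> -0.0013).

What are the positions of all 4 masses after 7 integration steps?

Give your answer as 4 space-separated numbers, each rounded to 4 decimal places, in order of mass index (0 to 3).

Answer: 2.2345 7.5069 9.1147 12.4346

Derivation:
Step 0: x=[4.0000 5.0000 10.0000 13.0000] v=[0.0000 0.0000 0.0000 0.0000]
Step 1: x=[3.8125 5.2500 9.8750 13.0000] v=[-0.7500 1.0000 -0.5000 0.0000]
Step 2: x=[3.4766 5.6992 9.6563 12.9922] v=[-1.3438 1.7969 -0.8750 -0.0313]
Step 3: x=[3.0623 6.2568 9.3987 12.9634] v=[-1.6573 2.2305 -1.0303 -0.1153]
Step 4: x=[2.6562 6.8112 9.1676 12.8993] v=[-1.6243 2.2174 -0.9246 -0.2565]
Step 5: x=[2.3438 7.2532 9.0224 12.7895] v=[-1.2496 1.7678 -0.5808 -0.4394]
Step 6: x=[2.1918 7.4989 9.0021 12.6317] v=[-0.6082 0.9828 -0.0813 -0.6312]
Step 7: x=[2.2345 7.5069 9.1147 12.4346] v=[0.1706 0.0318 0.4503 -0.7886]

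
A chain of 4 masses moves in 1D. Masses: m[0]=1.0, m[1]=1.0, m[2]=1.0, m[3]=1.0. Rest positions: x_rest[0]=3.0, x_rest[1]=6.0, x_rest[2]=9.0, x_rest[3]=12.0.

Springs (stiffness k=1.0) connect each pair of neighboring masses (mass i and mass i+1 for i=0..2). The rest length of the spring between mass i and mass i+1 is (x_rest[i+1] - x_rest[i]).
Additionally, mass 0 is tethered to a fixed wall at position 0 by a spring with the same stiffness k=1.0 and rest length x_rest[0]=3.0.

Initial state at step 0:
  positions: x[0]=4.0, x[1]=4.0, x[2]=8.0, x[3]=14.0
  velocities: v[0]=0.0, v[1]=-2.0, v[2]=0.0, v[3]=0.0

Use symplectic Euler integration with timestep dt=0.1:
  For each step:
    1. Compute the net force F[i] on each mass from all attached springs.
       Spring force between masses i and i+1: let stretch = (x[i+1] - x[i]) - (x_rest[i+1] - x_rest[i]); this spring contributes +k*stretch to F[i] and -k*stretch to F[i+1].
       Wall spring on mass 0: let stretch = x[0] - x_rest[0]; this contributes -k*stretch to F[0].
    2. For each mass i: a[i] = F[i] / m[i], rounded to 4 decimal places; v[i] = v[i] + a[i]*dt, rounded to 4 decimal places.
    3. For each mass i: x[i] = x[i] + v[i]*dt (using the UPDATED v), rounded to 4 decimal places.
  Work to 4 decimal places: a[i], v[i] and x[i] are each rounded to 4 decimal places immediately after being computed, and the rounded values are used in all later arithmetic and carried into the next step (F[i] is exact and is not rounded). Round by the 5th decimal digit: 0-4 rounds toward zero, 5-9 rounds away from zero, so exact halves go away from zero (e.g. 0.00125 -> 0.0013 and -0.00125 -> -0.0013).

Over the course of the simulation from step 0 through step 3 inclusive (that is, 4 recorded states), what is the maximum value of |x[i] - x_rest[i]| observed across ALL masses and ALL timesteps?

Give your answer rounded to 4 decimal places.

Step 0: x=[4.0000 4.0000 8.0000 14.0000] v=[0.0000 -2.0000 0.0000 0.0000]
Step 1: x=[3.9600 3.8400 8.0200 13.9700] v=[-0.4000 -1.6000 0.2000 -0.3000]
Step 2: x=[3.8792 3.7230 8.0577 13.9105] v=[-0.8080 -1.1700 0.3770 -0.5950]
Step 3: x=[3.7581 3.6509 8.1106 13.8225] v=[-1.2115 -0.7209 0.5288 -0.8803]
Max displacement = 2.3491

Answer: 2.3491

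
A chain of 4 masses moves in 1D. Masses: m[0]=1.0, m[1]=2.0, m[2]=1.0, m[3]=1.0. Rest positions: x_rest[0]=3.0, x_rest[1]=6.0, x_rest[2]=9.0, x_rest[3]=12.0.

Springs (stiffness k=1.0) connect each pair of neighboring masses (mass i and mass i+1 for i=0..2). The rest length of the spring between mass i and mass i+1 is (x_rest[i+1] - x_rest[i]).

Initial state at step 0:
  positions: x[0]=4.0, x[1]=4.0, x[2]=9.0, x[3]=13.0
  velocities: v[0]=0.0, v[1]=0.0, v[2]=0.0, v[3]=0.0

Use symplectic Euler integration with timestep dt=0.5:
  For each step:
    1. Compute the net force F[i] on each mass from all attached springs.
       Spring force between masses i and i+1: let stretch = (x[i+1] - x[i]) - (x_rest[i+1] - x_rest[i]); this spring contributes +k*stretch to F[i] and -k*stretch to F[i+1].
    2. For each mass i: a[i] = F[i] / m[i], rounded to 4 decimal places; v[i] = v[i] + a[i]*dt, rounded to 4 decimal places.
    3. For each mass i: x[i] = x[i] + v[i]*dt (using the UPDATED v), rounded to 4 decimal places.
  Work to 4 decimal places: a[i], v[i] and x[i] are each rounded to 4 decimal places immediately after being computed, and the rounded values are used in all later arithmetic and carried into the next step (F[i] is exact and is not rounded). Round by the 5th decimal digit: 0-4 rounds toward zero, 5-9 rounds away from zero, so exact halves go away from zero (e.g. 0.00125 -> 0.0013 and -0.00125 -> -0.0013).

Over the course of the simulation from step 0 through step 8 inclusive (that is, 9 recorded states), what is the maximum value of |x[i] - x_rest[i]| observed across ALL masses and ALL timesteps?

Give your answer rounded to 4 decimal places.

Answer: 2.3632

Derivation:
Step 0: x=[4.0000 4.0000 9.0000 13.0000] v=[0.0000 0.0000 0.0000 0.0000]
Step 1: x=[3.2500 4.6250 8.7500 12.7500] v=[-1.5000 1.2500 -0.5000 -0.5000]
Step 2: x=[2.0938 5.5938 8.4688 12.2500] v=[-2.3125 1.9375 -0.5625 -1.0000]
Step 3: x=[1.0626 6.4845 8.4141 11.5547] v=[-2.0625 1.7813 -0.1094 -1.3906]
Step 4: x=[0.6368 6.9386 8.6622 10.8243] v=[-0.8516 0.9082 0.4961 -1.4609]
Step 5: x=[1.0365 6.8204 9.0199 10.3033] v=[0.7993 -0.2364 0.7154 -1.0420]
Step 6: x=[2.1322 6.2542 9.1486 10.2115] v=[2.1913 -1.1325 0.2574 -0.1837]
Step 7: x=[3.5084 5.5345 8.8194 10.6040] v=[2.7523 -1.4394 -0.6584 0.7849]
Step 8: x=[4.6411 4.9722 8.1151 11.3003] v=[2.2654 -1.1247 -1.4086 1.3926]
Max displacement = 2.3632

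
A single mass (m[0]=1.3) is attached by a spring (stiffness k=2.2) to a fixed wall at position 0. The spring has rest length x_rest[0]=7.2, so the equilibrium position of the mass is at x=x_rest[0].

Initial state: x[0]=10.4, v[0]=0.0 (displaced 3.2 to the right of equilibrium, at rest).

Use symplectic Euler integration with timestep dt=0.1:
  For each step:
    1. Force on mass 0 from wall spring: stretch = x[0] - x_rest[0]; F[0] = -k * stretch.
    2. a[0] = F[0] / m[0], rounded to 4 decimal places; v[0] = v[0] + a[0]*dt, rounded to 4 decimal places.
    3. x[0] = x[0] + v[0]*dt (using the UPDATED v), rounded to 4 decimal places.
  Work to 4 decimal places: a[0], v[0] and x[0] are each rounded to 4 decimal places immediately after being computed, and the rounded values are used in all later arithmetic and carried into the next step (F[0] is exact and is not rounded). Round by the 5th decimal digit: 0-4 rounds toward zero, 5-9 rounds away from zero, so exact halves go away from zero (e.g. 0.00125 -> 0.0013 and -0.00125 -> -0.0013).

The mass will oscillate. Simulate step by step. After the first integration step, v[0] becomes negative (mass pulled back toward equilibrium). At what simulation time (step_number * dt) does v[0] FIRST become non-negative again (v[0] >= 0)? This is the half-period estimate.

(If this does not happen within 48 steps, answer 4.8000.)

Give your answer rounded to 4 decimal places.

Answer: 2.5000

Derivation:
Step 0: x=[10.4000] v=[0.0000]
Step 1: x=[10.3459] v=[-0.5415]
Step 2: x=[10.2385] v=[-1.0739]
Step 3: x=[10.0797] v=[-1.5881]
Step 4: x=[9.8722] v=[-2.0754]
Step 5: x=[9.6194] v=[-2.5276]
Step 6: x=[9.3257] v=[-2.9370]
Step 7: x=[8.9960] v=[-3.2967]
Step 8: x=[8.6359] v=[-3.6006]
Step 9: x=[8.2515] v=[-3.8436]
Step 10: x=[7.8493] v=[-4.0216]
Step 11: x=[7.4362] v=[-4.1315]
Step 12: x=[7.0191] v=[-4.1715]
Step 13: x=[6.6050] v=[-4.1409]
Step 14: x=[6.2010] v=[-4.0402]
Step 15: x=[5.8139] v=[-3.8711]
Step 16: x=[5.4503] v=[-3.6365]
Step 17: x=[5.1163] v=[-3.3404]
Step 18: x=[4.8175] v=[-2.9878]
Step 19: x=[4.5590] v=[-2.5846]
Step 20: x=[4.3452] v=[-2.1377]
Step 21: x=[4.1797] v=[-1.6546]
Step 22: x=[4.0654] v=[-1.1435]
Step 23: x=[4.0041] v=[-0.6130]
Step 24: x=[3.9969] v=[-0.0722]
Step 25: x=[4.0439] v=[0.4699]
First v>=0 after going negative at step 25, time=2.5000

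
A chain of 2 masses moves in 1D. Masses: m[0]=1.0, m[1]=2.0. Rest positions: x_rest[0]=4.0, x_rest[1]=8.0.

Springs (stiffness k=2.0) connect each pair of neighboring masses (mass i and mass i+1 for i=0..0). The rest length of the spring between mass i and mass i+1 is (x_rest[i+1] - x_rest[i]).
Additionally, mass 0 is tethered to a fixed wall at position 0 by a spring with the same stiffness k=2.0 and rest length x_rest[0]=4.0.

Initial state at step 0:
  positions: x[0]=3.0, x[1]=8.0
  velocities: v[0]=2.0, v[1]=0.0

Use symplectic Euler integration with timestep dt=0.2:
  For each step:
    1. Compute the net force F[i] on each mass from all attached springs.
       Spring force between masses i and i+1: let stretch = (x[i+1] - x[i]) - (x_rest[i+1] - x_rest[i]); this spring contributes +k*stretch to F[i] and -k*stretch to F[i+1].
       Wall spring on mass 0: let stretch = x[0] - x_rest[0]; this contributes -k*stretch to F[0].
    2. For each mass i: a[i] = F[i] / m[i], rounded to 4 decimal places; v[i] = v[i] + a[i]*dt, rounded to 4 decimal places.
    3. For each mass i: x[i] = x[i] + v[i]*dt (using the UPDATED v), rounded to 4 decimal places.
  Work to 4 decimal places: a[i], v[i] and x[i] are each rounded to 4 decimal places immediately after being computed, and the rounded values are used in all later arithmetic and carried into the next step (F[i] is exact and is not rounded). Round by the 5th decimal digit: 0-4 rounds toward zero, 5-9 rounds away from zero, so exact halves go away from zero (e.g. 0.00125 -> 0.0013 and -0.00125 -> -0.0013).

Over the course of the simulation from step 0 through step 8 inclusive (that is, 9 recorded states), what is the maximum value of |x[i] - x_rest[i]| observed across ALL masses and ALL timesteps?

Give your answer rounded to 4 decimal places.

Step 0: x=[3.0000 8.0000] v=[2.0000 0.0000]
Step 1: x=[3.5600 7.9600] v=[2.8000 -0.2000]
Step 2: x=[4.1872 7.9040] v=[3.1360 -0.2800]
Step 3: x=[4.7768 7.8593] v=[2.9478 -0.2234]
Step 4: x=[5.2308 7.8513] v=[2.2701 -0.0399]
Step 5: x=[5.4760 7.8985] v=[1.2260 0.2360]
Step 6: x=[5.4769 8.0088] v=[0.0046 0.5515]
Step 7: x=[5.2422 8.1778] v=[-1.1734 0.8451]
Step 8: x=[4.8230 8.3894] v=[-2.0960 1.0580]
Max displacement = 1.4769

Answer: 1.4769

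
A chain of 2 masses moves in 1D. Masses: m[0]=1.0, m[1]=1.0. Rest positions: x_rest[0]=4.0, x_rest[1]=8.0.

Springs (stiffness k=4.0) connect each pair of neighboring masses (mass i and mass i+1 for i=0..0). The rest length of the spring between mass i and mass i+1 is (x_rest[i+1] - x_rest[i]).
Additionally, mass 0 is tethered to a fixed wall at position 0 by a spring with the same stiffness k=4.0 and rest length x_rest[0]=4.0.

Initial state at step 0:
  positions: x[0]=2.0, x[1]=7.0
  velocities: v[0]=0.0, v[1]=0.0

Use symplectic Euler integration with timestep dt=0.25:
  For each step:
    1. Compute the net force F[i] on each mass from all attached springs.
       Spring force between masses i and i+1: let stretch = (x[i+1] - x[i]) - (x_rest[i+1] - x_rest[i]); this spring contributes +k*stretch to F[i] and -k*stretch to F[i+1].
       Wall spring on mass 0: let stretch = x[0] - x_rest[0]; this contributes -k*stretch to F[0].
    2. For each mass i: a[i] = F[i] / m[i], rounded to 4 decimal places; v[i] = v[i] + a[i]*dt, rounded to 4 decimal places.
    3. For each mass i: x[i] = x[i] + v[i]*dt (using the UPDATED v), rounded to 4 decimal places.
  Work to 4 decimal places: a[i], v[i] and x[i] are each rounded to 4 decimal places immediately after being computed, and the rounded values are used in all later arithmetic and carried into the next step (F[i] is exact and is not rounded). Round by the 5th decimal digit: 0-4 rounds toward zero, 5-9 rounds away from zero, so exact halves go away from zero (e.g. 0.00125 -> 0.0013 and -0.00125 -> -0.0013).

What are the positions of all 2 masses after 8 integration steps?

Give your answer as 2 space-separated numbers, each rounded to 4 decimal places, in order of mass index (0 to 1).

Step 0: x=[2.0000 7.0000] v=[0.0000 0.0000]
Step 1: x=[2.7500 6.7500] v=[3.0000 -1.0000]
Step 2: x=[3.8125 6.5000] v=[4.2500 -1.0000]
Step 3: x=[4.5938 6.5781] v=[3.1250 0.3125]
Step 4: x=[4.7227 7.1602] v=[0.5155 2.3282]
Step 5: x=[4.2803 8.1329] v=[-1.7697 3.8907]
Step 6: x=[3.7310 9.1424] v=[-2.1974 4.0381]
Step 7: x=[3.6018 9.7991] v=[-0.5170 2.6267]
Step 8: x=[4.1214 9.9065] v=[2.0785 0.4294]

Answer: 4.1214 9.9065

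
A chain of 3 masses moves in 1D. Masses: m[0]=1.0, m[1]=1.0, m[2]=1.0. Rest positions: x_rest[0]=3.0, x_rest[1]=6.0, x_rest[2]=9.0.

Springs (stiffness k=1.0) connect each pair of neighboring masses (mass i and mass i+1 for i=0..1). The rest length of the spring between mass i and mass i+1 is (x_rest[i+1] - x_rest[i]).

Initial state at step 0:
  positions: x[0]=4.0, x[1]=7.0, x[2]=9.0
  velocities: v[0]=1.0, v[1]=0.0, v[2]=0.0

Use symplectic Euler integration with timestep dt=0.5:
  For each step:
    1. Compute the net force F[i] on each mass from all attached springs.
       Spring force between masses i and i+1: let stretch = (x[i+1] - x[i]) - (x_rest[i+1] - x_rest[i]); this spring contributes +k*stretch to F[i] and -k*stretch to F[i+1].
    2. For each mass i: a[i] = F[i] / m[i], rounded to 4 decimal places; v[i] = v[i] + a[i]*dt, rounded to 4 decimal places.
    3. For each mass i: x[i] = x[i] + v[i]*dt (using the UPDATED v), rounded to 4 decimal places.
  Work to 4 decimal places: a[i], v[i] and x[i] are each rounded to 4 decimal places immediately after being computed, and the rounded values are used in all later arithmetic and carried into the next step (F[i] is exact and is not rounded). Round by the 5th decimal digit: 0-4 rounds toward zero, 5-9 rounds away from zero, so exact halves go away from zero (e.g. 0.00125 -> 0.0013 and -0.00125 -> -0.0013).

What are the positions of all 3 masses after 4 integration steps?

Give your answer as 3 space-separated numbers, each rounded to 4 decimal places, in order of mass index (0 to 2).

Answer: 4.5352 7.1915 10.2735

Derivation:
Step 0: x=[4.0000 7.0000 9.0000] v=[1.0000 0.0000 0.0000]
Step 1: x=[4.5000 6.7500 9.2500] v=[1.0000 -0.5000 0.5000]
Step 2: x=[4.8125 6.5625 9.6250] v=[0.6250 -0.3750 0.7500]
Step 3: x=[4.8125 6.7032 9.9844] v=[0.0000 0.2813 0.7188]
Step 4: x=[4.5352 7.1915 10.2735] v=[-0.5547 0.9766 0.5782]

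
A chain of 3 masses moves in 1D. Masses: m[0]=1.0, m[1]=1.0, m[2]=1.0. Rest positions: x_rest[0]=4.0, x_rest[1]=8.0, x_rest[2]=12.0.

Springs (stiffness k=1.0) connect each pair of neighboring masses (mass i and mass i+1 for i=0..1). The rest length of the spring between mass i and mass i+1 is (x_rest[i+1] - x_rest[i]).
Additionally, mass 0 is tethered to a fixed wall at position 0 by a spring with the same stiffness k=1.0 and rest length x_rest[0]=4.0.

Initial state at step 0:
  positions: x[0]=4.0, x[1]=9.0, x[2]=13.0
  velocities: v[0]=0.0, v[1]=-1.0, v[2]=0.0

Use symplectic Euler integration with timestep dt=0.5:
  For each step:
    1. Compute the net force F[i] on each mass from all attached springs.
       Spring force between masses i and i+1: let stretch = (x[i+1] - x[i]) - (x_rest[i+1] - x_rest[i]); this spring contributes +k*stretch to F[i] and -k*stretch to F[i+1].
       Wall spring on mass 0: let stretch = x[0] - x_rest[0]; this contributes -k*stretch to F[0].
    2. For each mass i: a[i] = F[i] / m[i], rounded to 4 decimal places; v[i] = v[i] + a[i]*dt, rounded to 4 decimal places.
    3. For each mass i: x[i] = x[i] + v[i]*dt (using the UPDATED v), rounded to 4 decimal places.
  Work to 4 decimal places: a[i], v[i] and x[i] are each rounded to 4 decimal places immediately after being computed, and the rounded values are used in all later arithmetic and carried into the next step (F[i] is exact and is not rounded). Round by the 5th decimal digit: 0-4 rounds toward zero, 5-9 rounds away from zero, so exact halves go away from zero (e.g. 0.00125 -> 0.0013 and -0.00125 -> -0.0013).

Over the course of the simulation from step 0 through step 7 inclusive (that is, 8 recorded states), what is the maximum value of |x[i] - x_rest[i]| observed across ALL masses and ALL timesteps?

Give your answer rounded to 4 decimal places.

Step 0: x=[4.0000 9.0000 13.0000] v=[0.0000 -1.0000 0.0000]
Step 1: x=[4.2500 8.2500 13.0000] v=[0.5000 -1.5000 0.0000]
Step 2: x=[4.4375 7.6875 12.8125] v=[0.3750 -1.1250 -0.3750]
Step 3: x=[4.3281 7.5938 12.3438] v=[-0.2188 -0.1875 -0.9375]
Step 4: x=[3.9531 7.8712 11.6876] v=[-0.7500 0.5547 -1.3125]
Step 5: x=[3.5694 8.1232 11.0773] v=[-0.7675 0.5039 -1.2207]
Step 6: x=[3.4318 7.9752 10.7284] v=[-0.2753 -0.2960 -0.6978]
Step 7: x=[3.5721 7.3797 10.6912] v=[0.2805 -1.1911 -0.0744]
Max displacement = 1.3088

Answer: 1.3088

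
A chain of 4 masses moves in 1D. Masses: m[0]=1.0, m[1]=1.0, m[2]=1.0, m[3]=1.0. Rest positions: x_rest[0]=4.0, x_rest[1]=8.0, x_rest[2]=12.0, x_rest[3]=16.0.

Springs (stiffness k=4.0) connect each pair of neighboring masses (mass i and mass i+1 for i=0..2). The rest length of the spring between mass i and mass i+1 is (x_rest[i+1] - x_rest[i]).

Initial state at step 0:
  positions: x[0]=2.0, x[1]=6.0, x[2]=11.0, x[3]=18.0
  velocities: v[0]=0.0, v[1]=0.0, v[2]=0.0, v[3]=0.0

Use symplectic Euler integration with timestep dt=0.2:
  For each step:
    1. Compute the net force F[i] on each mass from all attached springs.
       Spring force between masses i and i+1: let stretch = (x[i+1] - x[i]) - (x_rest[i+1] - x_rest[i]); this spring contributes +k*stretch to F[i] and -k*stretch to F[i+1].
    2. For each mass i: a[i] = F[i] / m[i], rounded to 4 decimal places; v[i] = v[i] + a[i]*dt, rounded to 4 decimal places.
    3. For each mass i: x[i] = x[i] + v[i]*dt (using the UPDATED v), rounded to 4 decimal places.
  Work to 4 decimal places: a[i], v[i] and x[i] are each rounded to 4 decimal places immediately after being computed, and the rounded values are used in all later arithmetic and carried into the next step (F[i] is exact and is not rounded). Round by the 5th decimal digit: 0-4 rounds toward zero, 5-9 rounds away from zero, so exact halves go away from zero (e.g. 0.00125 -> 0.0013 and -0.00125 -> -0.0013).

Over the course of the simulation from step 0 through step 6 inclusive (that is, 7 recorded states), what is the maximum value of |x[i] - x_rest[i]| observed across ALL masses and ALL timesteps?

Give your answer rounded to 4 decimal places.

Answer: 2.1650

Derivation:
Step 0: x=[2.0000 6.0000 11.0000 18.0000] v=[0.0000 0.0000 0.0000 0.0000]
Step 1: x=[2.0000 6.1600 11.3200 17.5200] v=[0.0000 0.8000 1.6000 -2.4000]
Step 2: x=[2.0256 6.4800 11.8064 16.6880] v=[0.1280 1.6000 2.4320 -4.1600]
Step 3: x=[2.1239 6.9395 12.2216 15.7149] v=[0.4915 2.2976 2.0762 -4.8653]
Step 4: x=[2.3527 7.4737 12.3506 14.8229] v=[1.1440 2.6708 0.6452 -4.4599]
Step 5: x=[2.7609 7.9688 12.0949 14.1754] v=[2.0408 2.4755 -1.2785 -3.2377]
Step 6: x=[3.3623 8.2908 11.5119 13.8350] v=[3.0071 1.6101 -2.9150 -1.7021]
Max displacement = 2.1650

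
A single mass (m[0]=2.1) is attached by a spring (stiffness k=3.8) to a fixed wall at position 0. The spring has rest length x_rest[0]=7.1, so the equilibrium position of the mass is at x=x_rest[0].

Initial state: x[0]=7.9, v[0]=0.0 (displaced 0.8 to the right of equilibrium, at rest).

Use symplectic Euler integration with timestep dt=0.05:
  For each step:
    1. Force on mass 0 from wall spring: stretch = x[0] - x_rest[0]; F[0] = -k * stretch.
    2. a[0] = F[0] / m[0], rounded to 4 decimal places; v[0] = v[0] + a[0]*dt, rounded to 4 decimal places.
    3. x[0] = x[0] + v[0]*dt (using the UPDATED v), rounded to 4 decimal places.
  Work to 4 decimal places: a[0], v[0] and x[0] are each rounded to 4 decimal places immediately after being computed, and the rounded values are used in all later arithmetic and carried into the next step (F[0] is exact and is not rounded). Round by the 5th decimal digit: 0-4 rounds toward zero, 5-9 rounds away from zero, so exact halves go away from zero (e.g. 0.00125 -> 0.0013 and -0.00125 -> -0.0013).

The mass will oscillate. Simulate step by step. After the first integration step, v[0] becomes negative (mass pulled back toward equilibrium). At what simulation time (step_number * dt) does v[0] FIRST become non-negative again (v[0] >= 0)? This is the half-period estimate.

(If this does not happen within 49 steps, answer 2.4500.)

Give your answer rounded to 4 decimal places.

Step 0: x=[7.9000] v=[0.0000]
Step 1: x=[7.8964] v=[-0.0724]
Step 2: x=[7.8892] v=[-0.1445]
Step 3: x=[7.8784] v=[-0.2159]
Step 4: x=[7.8641] v=[-0.2863]
Step 5: x=[7.8463] v=[-0.3554]
Step 6: x=[7.8252] v=[-0.4229]
Step 7: x=[7.8008] v=[-0.4885]
Step 8: x=[7.7732] v=[-0.5519]
Step 9: x=[7.7426] v=[-0.6128]
Step 10: x=[7.7091] v=[-0.6709]
Step 11: x=[7.6728] v=[-0.7260]
Step 12: x=[7.6339] v=[-0.7778]
Step 13: x=[7.5926] v=[-0.8261]
Step 14: x=[7.5491] v=[-0.8707]
Step 15: x=[7.5035] v=[-0.9113]
Step 16: x=[7.4561] v=[-0.9478]
Step 17: x=[7.4071] v=[-0.9800]
Step 18: x=[7.3567] v=[-1.0078]
Step 19: x=[7.3052] v=[-1.0310]
Step 20: x=[7.2527] v=[-1.0496]
Step 21: x=[7.1995] v=[-1.0634]
Step 22: x=[7.1459] v=[-1.0724]
Step 23: x=[7.0921] v=[-1.0766]
Step 24: x=[7.0383] v=[-1.0759]
Step 25: x=[6.9848] v=[-1.0703]
Step 26: x=[6.9318] v=[-1.0599]
Step 27: x=[6.8796] v=[-1.0447]
Step 28: x=[6.8284] v=[-1.0248]
Step 29: x=[6.7784] v=[-1.0002]
Step 30: x=[6.7298] v=[-0.9711]
Step 31: x=[6.6829] v=[-0.9376]
Step 32: x=[6.6379] v=[-0.8999]
Step 33: x=[6.5950] v=[-0.8581]
Step 34: x=[6.5544] v=[-0.8124]
Step 35: x=[6.5163] v=[-0.7630]
Step 36: x=[6.4808] v=[-0.7102]
Step 37: x=[6.4481] v=[-0.6542]
Step 38: x=[6.4183] v=[-0.5952]
Step 39: x=[6.3916] v=[-0.5335]
Step 40: x=[6.3681] v=[-0.4694]
Step 41: x=[6.3479] v=[-0.4032]
Step 42: x=[6.3311] v=[-0.3352]
Step 43: x=[6.3178] v=[-0.2656]
Step 44: x=[6.3081] v=[-0.1948]
Step 45: x=[6.3019] v=[-0.1232]
Step 46: x=[6.2994] v=[-0.0510]
Step 47: x=[6.3005] v=[0.0214]
First v>=0 after going negative at step 47, time=2.3500

Answer: 2.3500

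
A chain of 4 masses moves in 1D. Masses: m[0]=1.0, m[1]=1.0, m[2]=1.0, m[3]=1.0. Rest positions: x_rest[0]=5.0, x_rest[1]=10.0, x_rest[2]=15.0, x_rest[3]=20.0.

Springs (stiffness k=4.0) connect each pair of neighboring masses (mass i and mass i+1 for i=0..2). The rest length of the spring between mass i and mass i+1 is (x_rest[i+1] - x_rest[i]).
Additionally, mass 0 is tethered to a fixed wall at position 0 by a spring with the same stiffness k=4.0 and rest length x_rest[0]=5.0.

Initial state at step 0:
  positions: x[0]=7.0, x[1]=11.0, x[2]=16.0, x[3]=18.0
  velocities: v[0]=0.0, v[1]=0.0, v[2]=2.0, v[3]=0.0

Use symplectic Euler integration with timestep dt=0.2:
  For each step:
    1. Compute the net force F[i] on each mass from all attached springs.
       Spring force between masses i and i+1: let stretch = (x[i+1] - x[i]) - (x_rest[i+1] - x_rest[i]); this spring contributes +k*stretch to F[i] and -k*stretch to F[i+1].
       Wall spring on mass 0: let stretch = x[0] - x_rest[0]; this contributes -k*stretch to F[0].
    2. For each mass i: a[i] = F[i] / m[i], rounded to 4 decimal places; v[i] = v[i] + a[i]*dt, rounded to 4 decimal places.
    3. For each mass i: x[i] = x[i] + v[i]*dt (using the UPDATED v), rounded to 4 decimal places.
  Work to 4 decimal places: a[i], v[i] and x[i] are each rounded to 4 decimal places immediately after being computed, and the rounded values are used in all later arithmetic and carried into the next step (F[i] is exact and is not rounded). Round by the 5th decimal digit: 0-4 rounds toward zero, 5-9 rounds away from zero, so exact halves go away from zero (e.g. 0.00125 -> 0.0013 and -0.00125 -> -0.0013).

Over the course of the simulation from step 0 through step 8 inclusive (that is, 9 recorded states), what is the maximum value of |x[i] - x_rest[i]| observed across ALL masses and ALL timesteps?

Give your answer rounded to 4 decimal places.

Answer: 2.6008

Derivation:
Step 0: x=[7.0000 11.0000 16.0000 18.0000] v=[0.0000 0.0000 2.0000 0.0000]
Step 1: x=[6.5200 11.1600 15.9200 18.4800] v=[-2.4000 0.8000 -0.4000 2.4000]
Step 2: x=[5.7392 11.3392 15.4880 19.3504] v=[-3.9040 0.8960 -2.1600 4.3520]
Step 3: x=[4.9361 11.2862 15.0102 20.4028] v=[-4.0154 -0.2650 -2.3891 5.2621]
Step 4: x=[4.3593 10.8130 14.7994 21.3924] v=[-2.8842 -2.3659 -1.0542 4.9480]
Step 5: x=[4.1176 9.9451 15.0056 22.1271] v=[-1.2087 -4.3397 1.0311 3.6736]
Step 6: x=[4.1494 8.9544 15.5416 22.5224] v=[0.1592 -4.9533 2.6799 1.9764]
Step 7: x=[4.2861 8.2489 16.1406 22.6008] v=[0.6837 -3.5275 2.9948 0.3918]
Step 8: x=[4.3711 8.1720 16.5105 22.4455] v=[0.4251 -0.3844 1.8496 -0.7764]
Max displacement = 2.6008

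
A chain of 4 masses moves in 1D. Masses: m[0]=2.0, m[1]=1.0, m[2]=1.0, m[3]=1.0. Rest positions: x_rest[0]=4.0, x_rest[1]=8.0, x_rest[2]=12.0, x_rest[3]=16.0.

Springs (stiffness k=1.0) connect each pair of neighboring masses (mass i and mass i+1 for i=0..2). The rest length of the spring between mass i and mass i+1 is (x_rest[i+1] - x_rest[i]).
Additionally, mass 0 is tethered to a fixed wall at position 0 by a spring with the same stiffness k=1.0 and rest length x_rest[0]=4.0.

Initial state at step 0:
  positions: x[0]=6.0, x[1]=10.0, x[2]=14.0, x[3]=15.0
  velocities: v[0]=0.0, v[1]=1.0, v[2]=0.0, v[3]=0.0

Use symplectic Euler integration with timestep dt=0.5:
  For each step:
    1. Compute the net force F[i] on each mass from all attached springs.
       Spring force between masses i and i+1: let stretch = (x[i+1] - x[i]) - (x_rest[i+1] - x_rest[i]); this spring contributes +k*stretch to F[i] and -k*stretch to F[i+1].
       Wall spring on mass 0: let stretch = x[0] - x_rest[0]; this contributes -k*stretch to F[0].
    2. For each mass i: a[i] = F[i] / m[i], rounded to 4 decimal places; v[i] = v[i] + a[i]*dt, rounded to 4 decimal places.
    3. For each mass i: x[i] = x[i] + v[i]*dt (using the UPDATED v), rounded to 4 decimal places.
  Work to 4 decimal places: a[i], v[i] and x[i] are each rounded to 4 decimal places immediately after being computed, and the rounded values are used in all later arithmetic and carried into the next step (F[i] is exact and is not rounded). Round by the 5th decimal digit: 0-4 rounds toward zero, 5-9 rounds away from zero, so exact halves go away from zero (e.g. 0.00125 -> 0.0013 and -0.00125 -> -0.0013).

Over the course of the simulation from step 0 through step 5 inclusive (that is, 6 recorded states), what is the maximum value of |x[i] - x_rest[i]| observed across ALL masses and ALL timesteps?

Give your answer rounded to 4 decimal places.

Step 0: x=[6.0000 10.0000 14.0000 15.0000] v=[0.0000 1.0000 0.0000 0.0000]
Step 1: x=[5.7500 10.5000 13.2500 15.7500] v=[-0.5000 1.0000 -1.5000 1.5000]
Step 2: x=[5.3750 10.5000 12.4375 16.8750] v=[-0.7500 0.0000 -1.6250 2.2500]
Step 3: x=[4.9688 9.7031 12.2500 17.8907] v=[-0.8125 -1.5938 -0.3750 2.0313]
Step 4: x=[4.5332 8.3594 12.8360 18.4962] v=[-0.8712 -2.6875 1.1719 1.2110]
Step 5: x=[4.0092 7.1783 13.7179 18.6867] v=[-1.0480 -2.3623 1.7637 0.3809]
Max displacement = 2.6867

Answer: 2.6867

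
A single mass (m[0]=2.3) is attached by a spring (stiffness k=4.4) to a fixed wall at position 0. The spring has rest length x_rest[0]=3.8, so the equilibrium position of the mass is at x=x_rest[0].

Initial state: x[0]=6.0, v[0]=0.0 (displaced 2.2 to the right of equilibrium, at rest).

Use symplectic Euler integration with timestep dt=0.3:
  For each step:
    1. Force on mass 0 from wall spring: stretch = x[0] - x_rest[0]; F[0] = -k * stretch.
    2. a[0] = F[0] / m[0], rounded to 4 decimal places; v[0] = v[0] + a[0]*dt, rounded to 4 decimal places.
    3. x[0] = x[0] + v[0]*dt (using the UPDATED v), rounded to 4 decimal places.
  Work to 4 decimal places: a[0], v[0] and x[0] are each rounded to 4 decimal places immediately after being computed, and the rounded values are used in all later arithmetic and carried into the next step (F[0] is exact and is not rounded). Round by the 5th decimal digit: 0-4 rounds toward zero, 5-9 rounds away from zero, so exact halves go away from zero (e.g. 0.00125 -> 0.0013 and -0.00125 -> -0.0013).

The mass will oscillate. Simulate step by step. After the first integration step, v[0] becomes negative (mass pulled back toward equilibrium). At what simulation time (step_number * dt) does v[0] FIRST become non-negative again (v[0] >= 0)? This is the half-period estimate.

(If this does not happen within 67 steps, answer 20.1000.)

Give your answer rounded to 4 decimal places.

Answer: 2.4000

Derivation:
Step 0: x=[6.0000] v=[0.0000]
Step 1: x=[5.6212] v=[-1.2626]
Step 2: x=[4.9289] v=[-2.3078]
Step 3: x=[4.0422] v=[-2.9557]
Step 4: x=[3.1138] v=[-3.0947]
Step 5: x=[2.3035] v=[-2.7009]
Step 6: x=[1.7509] v=[-1.8420]
Step 7: x=[1.5511] v=[-0.6660]
Step 8: x=[1.7385] v=[0.6247]
First v>=0 after going negative at step 8, time=2.4000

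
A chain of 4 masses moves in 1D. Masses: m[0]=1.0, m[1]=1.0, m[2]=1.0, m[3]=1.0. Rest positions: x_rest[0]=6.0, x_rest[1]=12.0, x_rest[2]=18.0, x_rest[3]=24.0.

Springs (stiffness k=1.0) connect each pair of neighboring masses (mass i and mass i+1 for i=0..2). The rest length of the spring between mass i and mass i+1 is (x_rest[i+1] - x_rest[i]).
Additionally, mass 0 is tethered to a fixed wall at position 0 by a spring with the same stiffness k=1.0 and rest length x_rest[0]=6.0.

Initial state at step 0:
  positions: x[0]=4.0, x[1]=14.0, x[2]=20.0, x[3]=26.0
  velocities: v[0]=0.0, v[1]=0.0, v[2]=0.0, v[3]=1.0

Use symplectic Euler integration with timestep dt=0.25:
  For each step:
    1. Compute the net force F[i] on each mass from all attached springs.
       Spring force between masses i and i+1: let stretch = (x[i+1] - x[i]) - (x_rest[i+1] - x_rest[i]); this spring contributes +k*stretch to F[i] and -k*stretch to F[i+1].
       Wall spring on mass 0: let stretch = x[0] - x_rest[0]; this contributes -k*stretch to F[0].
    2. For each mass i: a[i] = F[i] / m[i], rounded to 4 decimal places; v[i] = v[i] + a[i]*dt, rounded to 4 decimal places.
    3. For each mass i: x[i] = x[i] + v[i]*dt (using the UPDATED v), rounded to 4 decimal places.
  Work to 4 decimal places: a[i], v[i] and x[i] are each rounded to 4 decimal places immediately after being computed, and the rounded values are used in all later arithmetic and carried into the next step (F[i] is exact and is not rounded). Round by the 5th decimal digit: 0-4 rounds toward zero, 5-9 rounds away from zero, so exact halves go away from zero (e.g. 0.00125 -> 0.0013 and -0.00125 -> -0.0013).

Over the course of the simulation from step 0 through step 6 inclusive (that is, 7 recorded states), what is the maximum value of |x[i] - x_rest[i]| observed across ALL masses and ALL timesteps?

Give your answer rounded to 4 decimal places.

Answer: 2.9867

Derivation:
Step 0: x=[4.0000 14.0000 20.0000 26.0000] v=[0.0000 0.0000 0.0000 1.0000]
Step 1: x=[4.3750 13.7500 20.0000 26.2500] v=[1.5000 -1.0000 0.0000 1.0000]
Step 2: x=[5.0625 13.3047 20.0000 26.4844] v=[2.7500 -1.7813 0.0000 0.9375]
Step 3: x=[5.9487 12.7627 19.9868 26.6885] v=[3.5449 -2.1680 -0.0527 0.8164]
Step 4: x=[6.8890 12.2463 19.9410 26.8488] v=[3.7612 -2.0655 -0.1833 0.6410]
Step 5: x=[7.7336 11.8760 19.8460 26.9523] v=[3.3783 -1.4812 -0.3800 0.4141]
Step 6: x=[8.3537 11.7449 19.6970 26.9867] v=[2.4805 -0.5243 -0.5959 0.1375]
Max displacement = 2.9867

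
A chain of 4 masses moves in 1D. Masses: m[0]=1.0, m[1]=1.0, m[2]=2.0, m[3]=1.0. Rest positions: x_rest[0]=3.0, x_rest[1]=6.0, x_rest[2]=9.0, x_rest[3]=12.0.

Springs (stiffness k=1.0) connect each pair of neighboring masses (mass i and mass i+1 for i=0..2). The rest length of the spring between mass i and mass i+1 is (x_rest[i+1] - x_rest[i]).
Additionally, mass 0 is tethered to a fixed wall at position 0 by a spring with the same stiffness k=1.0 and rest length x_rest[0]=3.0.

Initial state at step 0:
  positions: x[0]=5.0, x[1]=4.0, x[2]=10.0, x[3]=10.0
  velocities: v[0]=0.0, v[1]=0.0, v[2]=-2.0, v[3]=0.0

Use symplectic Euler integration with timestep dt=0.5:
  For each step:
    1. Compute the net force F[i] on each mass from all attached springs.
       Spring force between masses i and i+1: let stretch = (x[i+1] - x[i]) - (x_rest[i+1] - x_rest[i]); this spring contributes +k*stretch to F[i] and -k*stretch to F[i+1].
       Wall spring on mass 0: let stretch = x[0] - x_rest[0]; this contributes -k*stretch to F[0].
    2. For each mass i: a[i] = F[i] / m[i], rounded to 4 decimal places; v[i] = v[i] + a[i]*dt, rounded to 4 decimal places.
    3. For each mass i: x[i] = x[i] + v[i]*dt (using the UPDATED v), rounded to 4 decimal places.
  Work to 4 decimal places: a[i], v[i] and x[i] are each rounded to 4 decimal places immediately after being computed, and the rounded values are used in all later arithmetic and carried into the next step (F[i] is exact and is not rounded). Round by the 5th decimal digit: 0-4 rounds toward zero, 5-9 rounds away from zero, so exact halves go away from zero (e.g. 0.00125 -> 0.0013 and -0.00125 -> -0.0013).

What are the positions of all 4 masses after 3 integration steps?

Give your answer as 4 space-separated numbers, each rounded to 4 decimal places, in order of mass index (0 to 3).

Answer: 0.9219 7.6407 5.5235 11.9688

Derivation:
Step 0: x=[5.0000 4.0000 10.0000 10.0000] v=[0.0000 0.0000 -2.0000 0.0000]
Step 1: x=[3.5000 5.7500 8.2500 10.7500] v=[-3.0000 3.5000 -3.5000 1.5000]
Step 2: x=[1.6875 7.5625 6.5000 11.6250] v=[-3.6250 3.6250 -3.5000 1.7500]
Step 3: x=[0.9219 7.6407 5.5235 11.9688] v=[-1.5313 0.1563 -1.9531 0.6875]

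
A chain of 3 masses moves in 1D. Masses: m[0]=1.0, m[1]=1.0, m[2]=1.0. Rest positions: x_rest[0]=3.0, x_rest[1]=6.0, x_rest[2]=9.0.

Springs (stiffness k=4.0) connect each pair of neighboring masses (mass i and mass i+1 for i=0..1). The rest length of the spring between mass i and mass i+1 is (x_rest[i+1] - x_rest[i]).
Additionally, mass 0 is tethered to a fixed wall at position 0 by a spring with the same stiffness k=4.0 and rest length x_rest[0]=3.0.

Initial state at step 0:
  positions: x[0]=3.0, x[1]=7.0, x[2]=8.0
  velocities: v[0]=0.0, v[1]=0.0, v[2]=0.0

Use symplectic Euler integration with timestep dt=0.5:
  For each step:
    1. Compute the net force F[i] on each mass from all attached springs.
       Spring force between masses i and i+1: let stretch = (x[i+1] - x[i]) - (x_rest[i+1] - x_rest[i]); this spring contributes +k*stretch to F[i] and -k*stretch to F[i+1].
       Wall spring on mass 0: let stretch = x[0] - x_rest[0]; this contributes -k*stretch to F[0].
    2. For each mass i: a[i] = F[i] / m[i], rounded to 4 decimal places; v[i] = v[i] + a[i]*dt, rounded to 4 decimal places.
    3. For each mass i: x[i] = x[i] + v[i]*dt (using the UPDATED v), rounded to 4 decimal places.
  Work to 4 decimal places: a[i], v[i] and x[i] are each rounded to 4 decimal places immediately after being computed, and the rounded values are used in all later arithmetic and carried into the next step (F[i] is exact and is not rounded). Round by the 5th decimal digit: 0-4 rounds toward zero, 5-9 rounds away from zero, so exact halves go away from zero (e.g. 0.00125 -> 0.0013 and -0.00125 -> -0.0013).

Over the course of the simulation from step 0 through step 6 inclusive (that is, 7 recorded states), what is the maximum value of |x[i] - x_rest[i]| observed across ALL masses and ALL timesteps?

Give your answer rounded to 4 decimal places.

Answer: 2.0000

Derivation:
Step 0: x=[3.0000 7.0000 8.0000] v=[0.0000 0.0000 0.0000]
Step 1: x=[4.0000 4.0000 10.0000] v=[2.0000 -6.0000 4.0000]
Step 2: x=[1.0000 7.0000 9.0000] v=[-6.0000 6.0000 -2.0000]
Step 3: x=[3.0000 6.0000 9.0000] v=[4.0000 -2.0000 0.0000]
Step 4: x=[5.0000 5.0000 9.0000] v=[4.0000 -2.0000 0.0000]
Step 5: x=[2.0000 8.0000 8.0000] v=[-6.0000 6.0000 -2.0000]
Step 6: x=[3.0000 5.0000 10.0000] v=[2.0000 -6.0000 4.0000]
Max displacement = 2.0000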